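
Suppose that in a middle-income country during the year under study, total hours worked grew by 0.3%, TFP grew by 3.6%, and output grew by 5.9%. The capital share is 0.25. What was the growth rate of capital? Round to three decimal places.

Capital growth was 8.300%.

Labor's share = 1 − 0.25 = 0.75.
gY = gA + 0.75×0.3 + 0.25×g.
0.25×g = 5.9 − 3.6 − 0.225 = 2.075.
g = 2.075 / 0.25 = 8.3%.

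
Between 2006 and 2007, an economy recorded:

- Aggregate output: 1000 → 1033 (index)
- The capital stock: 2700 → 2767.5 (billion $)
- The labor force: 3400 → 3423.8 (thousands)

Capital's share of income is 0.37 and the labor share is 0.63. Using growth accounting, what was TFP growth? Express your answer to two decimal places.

1.93%

Aggregate output growth = (1033 − 1000) / 1000 = 3.3%.
The capital stock growth = (2767.5 − 2700) / 2700 = 2.5%.
The labor force growth = (3423.8 − 3400) / 3400 = 0.7%.
Labor's share = 1 − 0.37 = 0.63.
The capital stock: 0.37 × 2.5 = 0.925 pp.
The labor force: 0.63 × 0.7 = 0.441 pp.
TFP growth = 3.3 − 1.366 = 1.934%.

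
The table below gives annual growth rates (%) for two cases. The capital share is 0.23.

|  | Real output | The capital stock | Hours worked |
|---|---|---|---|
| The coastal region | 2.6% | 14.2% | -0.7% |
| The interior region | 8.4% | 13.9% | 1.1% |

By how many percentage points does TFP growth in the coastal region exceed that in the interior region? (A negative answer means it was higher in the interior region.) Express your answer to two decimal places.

-4.48 percentage points

Labor's share = 1 − 0.23 = 0.77.
The coastal region: TFP = 2.6 − 3.266 + 0.539 = -0.127%.
The interior region: TFP = 8.4 − 3.197 − 0.847 = 4.356%.
Difference = -0.127 − (4.356) = -4.483 pp.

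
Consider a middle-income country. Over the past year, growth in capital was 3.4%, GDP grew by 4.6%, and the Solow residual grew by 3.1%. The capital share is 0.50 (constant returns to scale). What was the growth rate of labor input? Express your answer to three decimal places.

-0.400%

Labor's share = 1 − 0.5 = 0.5.
gY = gA + 0.5×3.4 + 0.5×g.
0.5×g = 4.6 − 3.1 − 1.7 = -0.2.
g = -0.2 / 0.5 = -0.4%.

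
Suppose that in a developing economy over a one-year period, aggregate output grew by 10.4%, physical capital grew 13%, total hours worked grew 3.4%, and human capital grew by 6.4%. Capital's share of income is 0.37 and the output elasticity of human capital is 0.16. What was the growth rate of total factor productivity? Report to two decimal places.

Total factor productivity grew 2.97%.

Labor's share = 1 − 0.37 − 0.16 = 0.47.
Physical capital: 0.37 × 13 = 4.81 pp.
Human capital: 0.16 × 6.4 = 1.024 pp.
Total hours worked: 0.47 × 3.4 = 1.598 pp.
TFP growth = 10.4 − 7.432 = 2.968%.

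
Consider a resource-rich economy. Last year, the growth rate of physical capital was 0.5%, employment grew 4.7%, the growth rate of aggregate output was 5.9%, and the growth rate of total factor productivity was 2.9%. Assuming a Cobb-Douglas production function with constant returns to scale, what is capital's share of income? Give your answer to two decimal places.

gY = gA + α·gK + (1−α)·gL, so gY − gA − gL = α(gK − gL).
5.9 − 2.9 − 4.7 = α × (0.5 − 4.7).
-1.7 = -4.2 α, so α = 0.4048.

α = 0.40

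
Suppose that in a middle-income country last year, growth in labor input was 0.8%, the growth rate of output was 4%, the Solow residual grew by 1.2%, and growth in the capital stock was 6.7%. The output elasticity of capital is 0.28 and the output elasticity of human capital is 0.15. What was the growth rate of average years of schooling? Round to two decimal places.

Labor's share = 1 − 0.28 − 0.15 = 0.57.
gY = gA + 0.28×6.7 + 0.57×0.8 + 0.15×g.
0.15×g = 4 − 1.2 − 2.332 = 0.468.
g = 0.468 / 0.15 = 3.12%.

Average years of schooling grew 3.12%.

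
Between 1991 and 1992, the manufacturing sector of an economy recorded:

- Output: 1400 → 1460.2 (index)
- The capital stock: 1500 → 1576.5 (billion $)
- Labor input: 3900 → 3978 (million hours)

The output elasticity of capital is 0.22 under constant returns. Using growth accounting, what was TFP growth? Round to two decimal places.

1.62%

Output growth = (1460.2 − 1400) / 1400 = 4.3%.
The capital stock growth = (1576.5 − 1500) / 1500 = 5.1%.
Labor input growth = (3978 − 3900) / 3900 = 2%.
Labor's share = 1 − 0.22 = 0.78.
The capital stock: 0.22 × 5.1 = 1.122 pp.
Labor input: 0.78 × 2 = 1.56 pp.
TFP growth = 4.3 − 2.682 = 1.618%.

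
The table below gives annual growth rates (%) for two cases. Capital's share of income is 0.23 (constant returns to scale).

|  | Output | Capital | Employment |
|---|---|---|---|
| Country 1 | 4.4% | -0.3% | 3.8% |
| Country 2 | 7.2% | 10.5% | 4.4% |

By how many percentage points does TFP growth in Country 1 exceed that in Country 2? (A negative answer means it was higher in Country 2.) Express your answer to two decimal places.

Labor's share = 1 − 0.23 = 0.77.
Country 1: TFP = 4.4 + 0.069 − 2.926 = 1.543%.
Country 2: TFP = 7.2 − 2.415 − 3.388 = 1.397%.
Difference = 1.543 − (1.397) = 0.146 pp.

0.15 percentage points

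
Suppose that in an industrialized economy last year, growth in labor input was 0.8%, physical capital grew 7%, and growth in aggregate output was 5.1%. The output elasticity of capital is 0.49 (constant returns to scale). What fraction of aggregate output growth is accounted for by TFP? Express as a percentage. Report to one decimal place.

Labor's share = 1 − 0.49 = 0.51.
Physical capital: 0.49 × 7 = 3.43 pp.
Labor input: 0.51 × 0.8 = 0.408 pp.
TFP growth = 5.1 − 3.838 = 1.262%.
TFP share of growth = 1.262 / 5.1 × 100 = 24.745%.

24.7%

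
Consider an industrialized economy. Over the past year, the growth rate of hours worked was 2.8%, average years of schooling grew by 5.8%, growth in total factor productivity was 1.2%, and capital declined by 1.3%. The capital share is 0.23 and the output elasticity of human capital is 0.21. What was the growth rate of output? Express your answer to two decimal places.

Labor's share = 1 − 0.23 − 0.21 = 0.56.
Capital: 0.23 × (-1.3) = -0.299 pp.
Average years of schooling: 0.21 × 5.8 = 1.218 pp.
Hours worked: 0.56 × 2.8 = 1.568 pp.
Output growth = 1.2 + 2.487 = 3.687%.

3.69%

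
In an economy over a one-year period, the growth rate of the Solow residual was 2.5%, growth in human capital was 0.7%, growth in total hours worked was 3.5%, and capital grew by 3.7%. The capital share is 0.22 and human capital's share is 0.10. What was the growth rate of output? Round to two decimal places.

5.76%

Labor's share = 1 − 0.22 − 0.1 = 0.68.
Capital: 0.22 × 3.7 = 0.814 pp.
Human capital: 0.1 × 0.7 = 0.07 pp.
Total hours worked: 0.68 × 3.5 = 2.38 pp.
Output growth = 2.5 + 3.264 = 5.764%.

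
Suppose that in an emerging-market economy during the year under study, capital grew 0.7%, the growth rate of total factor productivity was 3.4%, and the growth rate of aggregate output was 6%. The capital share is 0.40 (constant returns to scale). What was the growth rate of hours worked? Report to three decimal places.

Labor's share = 1 − 0.4 = 0.6.
gY = gA + 0.4×0.7 + 0.6×g.
0.6×g = 6 − 3.4 − 0.28 = 2.32.
g = 2.32 / 0.6 = 3.86667%.

Hours worked grew 3.867%.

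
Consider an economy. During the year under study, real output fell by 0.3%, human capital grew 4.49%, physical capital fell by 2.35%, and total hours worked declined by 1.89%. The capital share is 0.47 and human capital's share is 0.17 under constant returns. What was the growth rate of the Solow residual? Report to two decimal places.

Labor's share = 1 − 0.47 − 0.17 = 0.36.
Physical capital: 0.47 × (-2.35) = -1.1045 pp.
Human capital: 0.17 × 4.49 = 0.7633 pp.
Total hours worked: 0.36 × (-1.89) = -0.6804 pp.
TFP growth = -0.3 + 1.0216 = 0.7216%.

The Solow residual growth was 0.72%.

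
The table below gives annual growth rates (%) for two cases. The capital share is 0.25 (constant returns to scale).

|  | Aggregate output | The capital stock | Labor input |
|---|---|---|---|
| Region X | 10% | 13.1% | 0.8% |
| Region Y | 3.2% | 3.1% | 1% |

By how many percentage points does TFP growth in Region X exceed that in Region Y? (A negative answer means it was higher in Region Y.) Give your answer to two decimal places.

4.45 percentage points

Labor's share = 1 − 0.25 = 0.75.
Region X: TFP = 10 − 3.275 − 0.6 = 6.125%.
Region Y: TFP = 3.2 − 0.775 − 0.75 = 1.675%.
Difference = 6.125 − (1.675) = 4.45 pp.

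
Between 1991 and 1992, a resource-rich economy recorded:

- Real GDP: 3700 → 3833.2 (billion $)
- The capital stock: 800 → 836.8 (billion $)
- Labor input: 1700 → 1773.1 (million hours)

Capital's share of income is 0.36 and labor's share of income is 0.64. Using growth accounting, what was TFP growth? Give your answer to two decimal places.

-0.81%

Real GDP growth = (3833.2 − 3700) / 3700 = 3.6%.
The capital stock growth = (836.8 − 800) / 800 = 4.6%.
Labor input growth = (1773.1 − 1700) / 1700 = 4.3%.
Labor's share = 1 − 0.36 = 0.64.
The capital stock: 0.36 × 4.6 = 1.656 pp.
Labor input: 0.64 × 4.3 = 2.752 pp.
TFP growth = 3.6 − 4.408 = -0.808%.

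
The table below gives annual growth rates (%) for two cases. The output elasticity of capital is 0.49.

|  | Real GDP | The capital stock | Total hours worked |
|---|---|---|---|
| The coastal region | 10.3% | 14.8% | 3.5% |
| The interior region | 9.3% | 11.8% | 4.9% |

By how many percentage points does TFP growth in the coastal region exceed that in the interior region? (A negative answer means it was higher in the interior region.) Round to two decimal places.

Labor's share = 1 − 0.49 = 0.51.
The coastal region: TFP = 10.3 − 7.252 − 1.785 = 1.263%.
The interior region: TFP = 9.3 − 5.782 − 2.499 = 1.019%.
Difference = 1.263 − (1.019) = 0.244 pp.

0.24 percentage points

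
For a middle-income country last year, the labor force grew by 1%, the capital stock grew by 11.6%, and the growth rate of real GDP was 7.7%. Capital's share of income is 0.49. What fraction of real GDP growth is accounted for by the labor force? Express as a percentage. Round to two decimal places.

Labor's share = 1 − 0.49 = 0.51.
The labor force contributed 0.51 × 1 = 0.51 pp.
Share of growth = 0.51 / 7.7 × 100 = 6.6234%.

6.62%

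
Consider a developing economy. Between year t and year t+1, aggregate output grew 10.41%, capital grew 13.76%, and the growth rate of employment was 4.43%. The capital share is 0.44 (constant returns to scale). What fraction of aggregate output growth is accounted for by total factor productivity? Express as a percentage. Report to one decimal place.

18.0%

Labor's share = 1 − 0.44 = 0.56.
Capital: 0.44 × 13.76 = 6.0544 pp.
Employment: 0.56 × 4.43 = 2.4808 pp.
TFP growth = 10.41 − 8.5352 = 1.8748%.
TFP share of growth = 1.8748 / 10.41 × 100 = 18.01%.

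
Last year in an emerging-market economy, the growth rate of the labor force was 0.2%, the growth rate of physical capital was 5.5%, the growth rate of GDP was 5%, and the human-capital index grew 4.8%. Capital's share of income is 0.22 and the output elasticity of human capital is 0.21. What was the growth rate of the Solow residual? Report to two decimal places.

Labor's share = 1 − 0.22 − 0.21 = 0.57.
Physical capital: 0.22 × 5.5 = 1.21 pp.
The human-capital index: 0.21 × 4.8 = 1.008 pp.
The labor force: 0.57 × 0.2 = 0.114 pp.
TFP growth = 5 − 2.332 = 2.668%.

2.67%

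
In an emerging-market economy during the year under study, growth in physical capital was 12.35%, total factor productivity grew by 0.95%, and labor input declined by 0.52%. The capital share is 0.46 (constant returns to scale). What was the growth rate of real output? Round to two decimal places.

Labor's share = 1 − 0.46 = 0.54.
Physical capital: 0.46 × 12.35 = 5.681 pp.
Labor input: 0.54 × (-0.52) = -0.2808 pp.
Output growth = 0.95 + 5.4002 = 6.3502%.

6.35%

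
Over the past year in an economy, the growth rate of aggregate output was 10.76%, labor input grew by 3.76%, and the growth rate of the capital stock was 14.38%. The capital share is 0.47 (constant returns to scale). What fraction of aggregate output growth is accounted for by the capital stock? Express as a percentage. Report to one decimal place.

The capital stock accounted for 62.8% of growth.

The capital stock contributed 0.47 × 14.38 = 6.7586 pp.
Share of growth = 6.7586 / 10.76 × 100 = 62.812%.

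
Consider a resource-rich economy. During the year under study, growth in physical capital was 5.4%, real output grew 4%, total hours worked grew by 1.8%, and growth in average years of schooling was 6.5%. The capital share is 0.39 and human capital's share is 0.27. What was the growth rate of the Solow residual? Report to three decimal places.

-0.473%

Labor's share = 1 − 0.39 − 0.27 = 0.34.
Physical capital: 0.39 × 5.4 = 2.106 pp.
Average years of schooling: 0.27 × 6.5 = 1.755 pp.
Total hours worked: 0.34 × 1.8 = 0.612 pp.
TFP growth = 4 − 4.473 = -0.473%.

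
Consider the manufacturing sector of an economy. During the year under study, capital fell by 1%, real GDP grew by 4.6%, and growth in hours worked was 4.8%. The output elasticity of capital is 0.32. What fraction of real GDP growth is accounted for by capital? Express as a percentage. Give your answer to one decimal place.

Capital contributed 0.32 × (-1) = -0.32 pp.
Share of growth = -0.32 / 4.6 × 100 = -6.957%.

Capital accounted for -7.0% of growth.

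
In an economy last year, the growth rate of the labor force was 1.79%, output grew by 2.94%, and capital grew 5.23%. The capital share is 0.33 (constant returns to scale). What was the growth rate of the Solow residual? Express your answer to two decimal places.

0.01%

Labor's share = 1 − 0.33 = 0.67.
Capital: 0.33 × 5.23 = 1.7259 pp.
The labor force: 0.67 × 1.79 = 1.1993 pp.
TFP growth = 2.94 − 2.9252 = 0.0148%.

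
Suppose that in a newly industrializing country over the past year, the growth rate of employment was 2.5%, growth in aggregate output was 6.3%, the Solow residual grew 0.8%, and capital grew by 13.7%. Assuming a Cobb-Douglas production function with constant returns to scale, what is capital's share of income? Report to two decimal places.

α = 0.27

gY = gA + α·gK + (1−α)·gL, so gY − gA − gL = α(gK − gL).
6.3 − 0.8 − 2.5 = α × (13.7 − 2.5).
3 = 11.2 α, so α = 0.2679.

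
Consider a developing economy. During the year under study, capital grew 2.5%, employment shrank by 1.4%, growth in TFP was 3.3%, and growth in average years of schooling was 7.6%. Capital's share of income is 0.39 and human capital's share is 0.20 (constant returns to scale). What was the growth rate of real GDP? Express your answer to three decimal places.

Labor's share = 1 − 0.39 − 0.2 = 0.41.
Capital: 0.39 × 2.5 = 0.975 pp.
Average years of schooling: 0.2 × 7.6 = 1.52 pp.
Employment: 0.41 × (-1.4) = -0.574 pp.
Output growth = 3.3 + 1.921 = 5.221%.

5.221%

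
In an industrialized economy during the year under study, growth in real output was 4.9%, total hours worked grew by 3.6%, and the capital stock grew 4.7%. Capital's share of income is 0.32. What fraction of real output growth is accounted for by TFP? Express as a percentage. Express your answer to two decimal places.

TFP accounted for 19.35% of growth.

Labor's share = 1 − 0.32 = 0.68.
The capital stock: 0.32 × 4.7 = 1.504 pp.
Total hours worked: 0.68 × 3.6 = 2.448 pp.
TFP growth = 4.9 − 3.952 = 0.948%.
TFP share of growth = 0.948 / 4.9 × 100 = 19.3469%.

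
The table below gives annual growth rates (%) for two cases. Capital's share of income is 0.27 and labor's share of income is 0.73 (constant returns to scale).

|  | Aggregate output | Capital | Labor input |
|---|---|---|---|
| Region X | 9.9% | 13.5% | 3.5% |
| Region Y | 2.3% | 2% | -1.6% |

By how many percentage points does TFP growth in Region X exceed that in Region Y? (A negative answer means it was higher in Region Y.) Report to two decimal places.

Labor's share = 1 − 0.27 = 0.73.
Region X: TFP = 9.9 − 3.645 − 2.555 = 3.7%.
Region Y: TFP = 2.3 − 0.54 + 1.168 = 2.928%.
Difference = 3.7 − (2.928) = 0.772 pp.

0.77 percentage points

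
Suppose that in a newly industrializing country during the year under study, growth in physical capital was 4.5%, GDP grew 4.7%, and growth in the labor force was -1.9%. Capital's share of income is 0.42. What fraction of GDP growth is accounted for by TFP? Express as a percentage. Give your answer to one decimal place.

83.2%

Labor's share = 1 − 0.42 = 0.58.
Physical capital: 0.42 × 4.5 = 1.89 pp.
The labor force: 0.58 × (-1.9) = -1.102 pp.
TFP growth = 4.7 − 0.788 = 3.912%.
TFP share of growth = 3.912 / 4.7 × 100 = 83.234%.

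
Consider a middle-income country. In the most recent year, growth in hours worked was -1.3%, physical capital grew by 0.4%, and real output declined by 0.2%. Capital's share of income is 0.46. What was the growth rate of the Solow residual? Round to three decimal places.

0.318%

Labor's share = 1 − 0.46 = 0.54.
Physical capital: 0.46 × 0.4 = 0.184 pp.
Hours worked: 0.54 × (-1.3) = -0.702 pp.
TFP growth = -0.2 + 0.518 = 0.318%.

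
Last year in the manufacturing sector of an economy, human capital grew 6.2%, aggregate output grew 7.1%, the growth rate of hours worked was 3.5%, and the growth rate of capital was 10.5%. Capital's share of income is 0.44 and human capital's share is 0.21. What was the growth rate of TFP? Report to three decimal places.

-0.047%

Labor's share = 1 − 0.44 − 0.21 = 0.35.
Capital: 0.44 × 10.5 = 4.62 pp.
Human capital: 0.21 × 6.2 = 1.302 pp.
Hours worked: 0.35 × 3.5 = 1.225 pp.
TFP growth = 7.1 − 7.147 = -0.047%.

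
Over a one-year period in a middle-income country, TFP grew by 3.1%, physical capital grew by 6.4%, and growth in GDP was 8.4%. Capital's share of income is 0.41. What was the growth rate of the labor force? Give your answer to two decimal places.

Labor's share = 1 − 0.41 = 0.59.
gY = gA + 0.41×6.4 + 0.59×g.
0.59×g = 8.4 − 3.1 − 2.624 = 2.676.
g = 2.676 / 0.59 = 4.5356%.

The labor force growth was 4.54%.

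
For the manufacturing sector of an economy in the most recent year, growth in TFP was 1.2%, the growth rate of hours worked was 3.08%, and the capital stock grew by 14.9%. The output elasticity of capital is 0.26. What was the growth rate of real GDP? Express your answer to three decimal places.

Labor's share = 1 − 0.26 = 0.74.
The capital stock: 0.26 × 14.9 = 3.874 pp.
Hours worked: 0.74 × 3.08 = 2.2792 pp.
Output growth = 1.2 + 6.1532 = 7.3532%.

7.353%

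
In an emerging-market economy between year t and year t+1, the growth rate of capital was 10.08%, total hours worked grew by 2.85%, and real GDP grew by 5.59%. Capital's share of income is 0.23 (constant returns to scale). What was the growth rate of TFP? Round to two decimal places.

Labor's share = 1 − 0.23 = 0.77.
Capital: 0.23 × 10.08 = 2.3184 pp.
Total hours worked: 0.77 × 2.85 = 2.1945 pp.
TFP growth = 5.59 − 4.5129 = 1.0771%.

1.08%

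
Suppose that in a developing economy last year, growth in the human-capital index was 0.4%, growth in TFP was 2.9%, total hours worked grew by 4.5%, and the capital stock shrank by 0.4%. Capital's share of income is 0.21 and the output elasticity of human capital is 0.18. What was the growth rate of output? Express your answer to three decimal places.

5.633%

Labor's share = 1 − 0.21 − 0.18 = 0.61.
The capital stock: 0.21 × (-0.4) = -0.084 pp.
The human-capital index: 0.18 × 0.4 = 0.072 pp.
Total hours worked: 0.61 × 4.5 = 2.745 pp.
Output growth = 2.9 + 2.733 = 5.633%.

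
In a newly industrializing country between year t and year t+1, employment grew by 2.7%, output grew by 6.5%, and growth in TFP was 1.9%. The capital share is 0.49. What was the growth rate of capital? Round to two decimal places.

6.58%

Labor's share = 1 − 0.49 = 0.51.
gY = gA + 0.51×2.7 + 0.49×g.
0.49×g = 6.5 − 1.9 − 1.377 = 3.223.
g = 3.223 / 0.49 = 6.5776%.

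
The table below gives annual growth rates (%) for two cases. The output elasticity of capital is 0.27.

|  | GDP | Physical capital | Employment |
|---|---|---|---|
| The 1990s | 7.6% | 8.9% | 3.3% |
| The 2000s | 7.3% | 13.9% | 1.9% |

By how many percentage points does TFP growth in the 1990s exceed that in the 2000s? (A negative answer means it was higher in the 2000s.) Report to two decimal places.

0.63 percentage points

Labor's share = 1 − 0.27 = 0.73.
The 1990s: TFP = 7.6 − 2.403 − 2.409 = 2.788%.
The 2000s: TFP = 7.3 − 3.753 − 1.387 = 2.16%.
Difference = 2.788 − (2.16) = 0.628 pp.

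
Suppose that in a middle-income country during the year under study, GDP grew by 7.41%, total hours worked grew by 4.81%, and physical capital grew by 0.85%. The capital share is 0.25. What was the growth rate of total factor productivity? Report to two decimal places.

3.59%

Labor's share = 1 − 0.25 = 0.75.
Physical capital: 0.25 × 0.85 = 0.2125 pp.
Total hours worked: 0.75 × 4.81 = 3.6075 pp.
TFP growth = 7.41 − 3.82 = 3.59%.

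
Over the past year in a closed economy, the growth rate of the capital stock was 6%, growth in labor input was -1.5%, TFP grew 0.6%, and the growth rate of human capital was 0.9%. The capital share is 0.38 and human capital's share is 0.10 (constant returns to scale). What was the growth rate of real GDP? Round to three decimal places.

Real GDP grew 2.190%.

Labor's share = 1 − 0.38 − 0.1 = 0.52.
The capital stock: 0.38 × 6 = 2.28 pp.
Human capital: 0.1 × 0.9 = 0.09 pp.
Labor input: 0.52 × (-1.5) = -0.78 pp.
Output growth = 0.6 + 1.59 = 2.19%.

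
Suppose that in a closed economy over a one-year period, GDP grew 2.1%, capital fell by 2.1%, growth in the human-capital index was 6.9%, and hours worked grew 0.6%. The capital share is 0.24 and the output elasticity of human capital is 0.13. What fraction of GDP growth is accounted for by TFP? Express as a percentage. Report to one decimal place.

Labor's share = 1 − 0.24 − 0.13 = 0.63.
Capital: 0.24 × (-2.1) = -0.504 pp.
The human-capital index: 0.13 × 6.9 = 0.897 pp.
Hours worked: 0.63 × 0.6 = 0.378 pp.
TFP growth = 2.1 − 0.771 = 1.329%.
TFP share of growth = 1.329 / 2.1 × 100 = 63.286%.

TFP accounted for 63.3% of growth.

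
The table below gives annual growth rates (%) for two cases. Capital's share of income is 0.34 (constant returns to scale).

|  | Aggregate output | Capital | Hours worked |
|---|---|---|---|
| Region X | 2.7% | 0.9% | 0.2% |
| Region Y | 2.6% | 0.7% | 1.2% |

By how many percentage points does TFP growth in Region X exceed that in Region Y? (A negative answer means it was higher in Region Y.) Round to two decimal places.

Labor's share = 1 − 0.34 = 0.66.
Region X: TFP = 2.7 − 0.306 − 0.132 = 2.262%.
Region Y: TFP = 2.6 − 0.238 − 0.792 = 1.57%.
Difference = 2.262 − (1.57) = 0.692 pp.

0.69 percentage points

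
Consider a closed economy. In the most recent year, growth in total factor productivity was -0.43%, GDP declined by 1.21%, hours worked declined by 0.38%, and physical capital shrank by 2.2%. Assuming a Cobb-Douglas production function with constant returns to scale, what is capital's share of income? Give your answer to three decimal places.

gY = gA + α·gK + (1−α)·gL, so gY − gA − gL = α(gK − gL).
-1.21 + 0.43 + 0.38 = α × (-2.2 − (-0.38)).
-0.4 = -1.82 α, so α = 0.21978.

α = 0.220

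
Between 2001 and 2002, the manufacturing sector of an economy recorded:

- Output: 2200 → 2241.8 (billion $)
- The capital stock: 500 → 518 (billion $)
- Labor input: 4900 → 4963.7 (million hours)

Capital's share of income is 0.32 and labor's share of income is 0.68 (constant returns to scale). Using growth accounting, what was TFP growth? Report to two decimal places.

Output growth = (2241.8 − 2200) / 2200 = 1.9%.
The capital stock growth = (518 − 500) / 500 = 3.6%.
Labor input growth = (4963.7 − 4900) / 4900 = 1.3%.
Labor's share = 1 − 0.32 = 0.68.
The capital stock: 0.32 × 3.6 = 1.152 pp.
Labor input: 0.68 × 1.3 = 0.884 pp.
TFP growth = 1.9 − 2.036 = -0.136%.

-0.14%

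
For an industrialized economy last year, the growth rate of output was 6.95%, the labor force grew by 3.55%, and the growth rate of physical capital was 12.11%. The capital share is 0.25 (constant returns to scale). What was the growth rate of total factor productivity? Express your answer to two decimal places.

Labor's share = 1 − 0.25 = 0.75.
Physical capital: 0.25 × 12.11 = 3.0275 pp.
The labor force: 0.75 × 3.55 = 2.6625 pp.
TFP growth = 6.95 − 5.69 = 1.26%.

Total factor productivity grew 1.26%.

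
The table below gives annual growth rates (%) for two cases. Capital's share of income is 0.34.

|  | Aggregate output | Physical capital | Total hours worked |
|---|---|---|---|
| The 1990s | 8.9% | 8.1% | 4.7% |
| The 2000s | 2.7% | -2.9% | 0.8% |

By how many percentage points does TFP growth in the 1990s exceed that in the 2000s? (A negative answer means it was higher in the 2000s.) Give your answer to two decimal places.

-0.11 percentage points

Labor's share = 1 − 0.34 = 0.66.
The 1990s: TFP = 8.9 − 2.754 − 3.102 = 3.044%.
The 2000s: TFP = 2.7 + 0.986 − 0.528 = 3.158%.
Difference = 3.044 − (3.158) = -0.114 pp.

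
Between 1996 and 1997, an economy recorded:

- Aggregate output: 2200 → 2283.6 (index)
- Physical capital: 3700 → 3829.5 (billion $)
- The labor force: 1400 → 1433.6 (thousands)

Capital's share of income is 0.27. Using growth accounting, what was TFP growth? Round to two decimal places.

Aggregate output growth = (2283.6 − 2200) / 2200 = 3.8%.
Physical capital growth = (3829.5 − 3700) / 3700 = 3.5%.
The labor force growth = (1433.6 − 1400) / 1400 = 2.4%.
Labor's share = 1 − 0.27 = 0.73.
Physical capital: 0.27 × 3.5 = 0.945 pp.
The labor force: 0.73 × 2.4 = 1.752 pp.
TFP growth = 3.8 − 2.697 = 1.103%.

TFP grew 1.10%.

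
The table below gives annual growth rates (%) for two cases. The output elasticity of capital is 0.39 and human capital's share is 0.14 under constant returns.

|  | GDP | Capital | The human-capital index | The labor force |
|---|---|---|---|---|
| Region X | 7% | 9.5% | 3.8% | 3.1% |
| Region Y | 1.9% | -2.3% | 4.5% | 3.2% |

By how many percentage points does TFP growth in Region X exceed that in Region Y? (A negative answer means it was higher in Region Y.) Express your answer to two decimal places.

0.64 percentage points

Labor's share = 1 − 0.39 − 0.14 = 0.47.
Region X: TFP = 7 − 3.705 − 0.532 − 1.457 = 1.306%.
Region Y: TFP = 1.9 + 0.897 − 0.63 − 1.504 = 0.663%.
Difference = 1.306 − (0.663) = 0.643 pp.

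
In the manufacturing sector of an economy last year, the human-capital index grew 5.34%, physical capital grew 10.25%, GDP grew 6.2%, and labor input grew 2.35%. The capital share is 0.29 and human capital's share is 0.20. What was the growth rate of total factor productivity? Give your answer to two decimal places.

Labor's share = 1 − 0.29 − 0.2 = 0.51.
Physical capital: 0.29 × 10.25 = 2.9725 pp.
The human-capital index: 0.2 × 5.34 = 1.068 pp.
Labor input: 0.51 × 2.35 = 1.1985 pp.
TFP growth = 6.2 − 5.239 = 0.961%.

Total factor productivity grew 0.96%.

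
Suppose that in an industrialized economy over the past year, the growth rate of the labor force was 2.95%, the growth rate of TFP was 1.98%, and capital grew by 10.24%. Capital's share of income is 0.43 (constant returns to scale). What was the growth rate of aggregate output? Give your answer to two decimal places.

Aggregate output grew 8.06%.

Labor's share = 1 − 0.43 = 0.57.
Capital: 0.43 × 10.24 = 4.4032 pp.
The labor force: 0.57 × 2.95 = 1.6815 pp.
Output growth = 1.98 + 6.0847 = 8.0647%.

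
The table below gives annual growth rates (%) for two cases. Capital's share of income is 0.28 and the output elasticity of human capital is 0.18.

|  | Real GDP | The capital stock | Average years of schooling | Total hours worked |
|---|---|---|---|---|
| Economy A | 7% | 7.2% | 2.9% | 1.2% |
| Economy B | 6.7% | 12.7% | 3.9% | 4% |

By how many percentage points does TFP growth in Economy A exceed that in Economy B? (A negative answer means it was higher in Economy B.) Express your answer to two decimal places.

Labor's share = 1 − 0.28 − 0.18 = 0.54.
Economy A: TFP = 7 − 2.016 − 0.522 − 0.648 = 3.814%.
Economy B: TFP = 6.7 − 3.556 − 0.702 − 2.16 = 0.282%.
Difference = 3.814 − (0.282) = 3.532 pp.

3.53 percentage points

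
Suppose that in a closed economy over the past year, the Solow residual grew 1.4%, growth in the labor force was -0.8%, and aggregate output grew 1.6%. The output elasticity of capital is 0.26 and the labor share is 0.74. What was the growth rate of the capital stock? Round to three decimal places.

Labor's share = 1 − 0.26 = 0.74.
gY = gA + 0.74×(-0.8) + 0.26×g.
0.26×g = 1.6 − 1.4 + 0.592 = 0.792.
g = 0.792 / 0.26 = 3.04615%.

The capital stock grew 3.046%.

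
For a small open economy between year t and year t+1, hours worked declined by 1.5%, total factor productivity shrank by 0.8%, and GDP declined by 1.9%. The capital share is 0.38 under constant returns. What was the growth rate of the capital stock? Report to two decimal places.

-0.45%

Labor's share = 1 − 0.38 = 0.62.
gY = gA + 0.62×(-1.5) + 0.38×g.
0.38×g = -1.9 + 0.8 + 0.93 = -0.17.
g = -0.17 / 0.38 = -0.4474%.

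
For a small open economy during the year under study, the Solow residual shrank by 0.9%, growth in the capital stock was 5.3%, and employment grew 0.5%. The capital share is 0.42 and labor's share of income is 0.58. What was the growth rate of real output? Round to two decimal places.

Labor's share = 1 − 0.42 = 0.58.
The capital stock: 0.42 × 5.3 = 2.226 pp.
Employment: 0.58 × 0.5 = 0.29 pp.
Output growth = -0.9 + 2.516 = 1.616%.

1.62%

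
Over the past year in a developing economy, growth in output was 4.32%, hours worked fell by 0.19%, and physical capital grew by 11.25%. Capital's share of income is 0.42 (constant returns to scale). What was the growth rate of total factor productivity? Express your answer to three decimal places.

-0.295%

Labor's share = 1 − 0.42 = 0.58.
Physical capital: 0.42 × 11.25 = 4.725 pp.
Hours worked: 0.58 × (-0.19) = -0.1102 pp.
TFP growth = 4.32 − 4.6148 = -0.2948%.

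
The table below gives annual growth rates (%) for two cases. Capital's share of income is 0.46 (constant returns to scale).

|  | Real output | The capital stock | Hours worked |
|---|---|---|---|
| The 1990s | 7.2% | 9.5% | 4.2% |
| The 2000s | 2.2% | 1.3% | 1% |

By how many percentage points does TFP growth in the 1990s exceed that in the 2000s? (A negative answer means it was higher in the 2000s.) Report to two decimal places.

-0.50 percentage points

Labor's share = 1 − 0.46 = 0.54.
The 1990s: TFP = 7.2 − 4.37 − 2.268 = 0.562%.
The 2000s: TFP = 2.2 − 0.598 − 0.54 = 1.062%.
Difference = 0.562 − (1.062) = -0.5 pp.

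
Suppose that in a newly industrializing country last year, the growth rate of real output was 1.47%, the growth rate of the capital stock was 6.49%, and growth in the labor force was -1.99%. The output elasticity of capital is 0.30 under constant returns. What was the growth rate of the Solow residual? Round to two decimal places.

Labor's share = 1 − 0.3 = 0.7.
The capital stock: 0.3 × 6.49 = 1.947 pp.
The labor force: 0.7 × (-1.99) = -1.393 pp.
TFP growth = 1.47 − 0.554 = 0.916%.

The Solow residual growth was 0.92%.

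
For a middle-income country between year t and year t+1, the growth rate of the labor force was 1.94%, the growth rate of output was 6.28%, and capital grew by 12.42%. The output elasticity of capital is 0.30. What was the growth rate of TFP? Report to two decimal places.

Labor's share = 1 − 0.3 = 0.7.
Capital: 0.3 × 12.42 = 3.726 pp.
The labor force: 0.7 × 1.94 = 1.358 pp.
TFP growth = 6.28 − 5.084 = 1.196%.

TFP grew 1.20%.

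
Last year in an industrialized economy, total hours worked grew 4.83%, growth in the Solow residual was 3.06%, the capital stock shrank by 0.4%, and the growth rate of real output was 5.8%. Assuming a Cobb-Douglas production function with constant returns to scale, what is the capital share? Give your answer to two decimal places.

gY = gA + α·gK + (1−α)·gL, so gY − gA − gL = α(gK − gL).
5.8 − 3.06 − 4.83 = α × (-0.4 − 4.83).
-2.09 = -5.23 α, so α = 0.3996.

0.40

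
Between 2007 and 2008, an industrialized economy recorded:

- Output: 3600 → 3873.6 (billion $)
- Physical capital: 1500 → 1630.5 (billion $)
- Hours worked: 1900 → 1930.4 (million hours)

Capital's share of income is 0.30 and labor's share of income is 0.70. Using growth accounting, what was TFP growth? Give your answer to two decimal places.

3.87%

Output growth = (3873.6 − 3600) / 3600 = 7.6%.
Physical capital growth = (1630.5 − 1500) / 1500 = 8.7%.
Hours worked growth = (1930.4 − 1900) / 1900 = 1.6%.
Labor's share = 1 − 0.3 = 0.7.
Physical capital: 0.3 × 8.7 = 2.61 pp.
Hours worked: 0.7 × 1.6 = 1.12 pp.
TFP growth = 7.6 − 3.73 = 3.87%.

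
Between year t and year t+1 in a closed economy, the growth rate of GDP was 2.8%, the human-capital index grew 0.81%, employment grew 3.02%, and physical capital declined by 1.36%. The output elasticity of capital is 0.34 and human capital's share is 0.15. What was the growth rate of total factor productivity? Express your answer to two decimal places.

1.60%

Labor's share = 1 − 0.34 − 0.15 = 0.51.
Physical capital: 0.34 × (-1.36) = -0.4624 pp.
The human-capital index: 0.15 × 0.81 = 0.1215 pp.
Employment: 0.51 × 3.02 = 1.5402 pp.
TFP growth = 2.8 − 1.1993 = 1.6007%.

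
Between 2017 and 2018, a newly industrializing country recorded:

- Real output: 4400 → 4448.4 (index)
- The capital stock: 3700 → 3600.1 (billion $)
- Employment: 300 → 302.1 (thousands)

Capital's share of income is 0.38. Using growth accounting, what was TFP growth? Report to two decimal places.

Real output growth = (4448.4 − 4400) / 4400 = 1.1%.
The capital stock growth = (3600.1 − 3700) / 3700 = -2.7%.
Employment growth = (302.1 − 300) / 300 = 0.7%.
Labor's share = 1 − 0.38 = 0.62.
The capital stock: 0.38 × (-2.7) = -1.026 pp.
Employment: 0.62 × 0.7 = 0.434 pp.
TFP growth = 1.1 + 0.592 = 1.692%.

1.69%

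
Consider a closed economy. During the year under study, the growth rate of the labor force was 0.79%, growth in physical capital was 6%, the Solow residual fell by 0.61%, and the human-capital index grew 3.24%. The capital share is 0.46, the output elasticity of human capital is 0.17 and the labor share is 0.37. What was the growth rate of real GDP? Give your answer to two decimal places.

Real GDP growth was 2.99%.

Labor's share = 1 − 0.46 − 0.17 = 0.37.
Physical capital: 0.46 × 6 = 2.76 pp.
The human-capital index: 0.17 × 3.24 = 0.5508 pp.
The labor force: 0.37 × 0.79 = 0.2923 pp.
Output growth = -0.61 + 3.6031 = 2.9931%.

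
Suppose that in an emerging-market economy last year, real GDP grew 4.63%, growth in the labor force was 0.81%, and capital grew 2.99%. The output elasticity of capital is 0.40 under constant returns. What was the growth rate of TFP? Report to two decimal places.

Labor's share = 1 − 0.4 = 0.6.
Capital: 0.4 × 2.99 = 1.196 pp.
The labor force: 0.6 × 0.81 = 0.486 pp.
TFP growth = 4.63 − 1.682 = 2.948%.

2.95%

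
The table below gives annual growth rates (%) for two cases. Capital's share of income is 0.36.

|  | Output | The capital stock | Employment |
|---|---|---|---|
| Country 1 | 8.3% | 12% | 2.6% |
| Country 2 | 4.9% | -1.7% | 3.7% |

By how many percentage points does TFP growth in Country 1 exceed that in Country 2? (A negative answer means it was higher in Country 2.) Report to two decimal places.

Labor's share = 1 − 0.36 = 0.64.
Country 1: TFP = 8.3 − 4.32 − 1.664 = 2.316%.
Country 2: TFP = 4.9 + 0.612 − 2.368 = 3.144%.
Difference = 2.316 − (3.144) = -0.828 pp.

-0.83 percentage points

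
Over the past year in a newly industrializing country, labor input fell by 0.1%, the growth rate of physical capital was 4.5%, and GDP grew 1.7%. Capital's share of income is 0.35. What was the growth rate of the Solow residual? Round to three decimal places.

Labor's share = 1 − 0.35 = 0.65.
Physical capital: 0.35 × 4.5 = 1.575 pp.
Labor input: 0.65 × (-0.1) = -0.065 pp.
TFP growth = 1.7 − 1.51 = 0.19%.

0.190%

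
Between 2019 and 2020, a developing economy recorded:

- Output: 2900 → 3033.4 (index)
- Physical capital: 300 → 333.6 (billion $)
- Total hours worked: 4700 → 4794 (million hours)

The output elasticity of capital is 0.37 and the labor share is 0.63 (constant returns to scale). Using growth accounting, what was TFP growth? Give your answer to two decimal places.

Output growth = (3033.4 − 2900) / 2900 = 4.6%.
Physical capital growth = (333.6 − 300) / 300 = 11.2%.
Total hours worked growth = (4794 − 4700) / 4700 = 2%.
Labor's share = 1 − 0.37 = 0.63.
Physical capital: 0.37 × 11.2 = 4.144 pp.
Total hours worked: 0.63 × 2 = 1.26 pp.
TFP growth = 4.6 − 5.404 = -0.804%.

-0.80%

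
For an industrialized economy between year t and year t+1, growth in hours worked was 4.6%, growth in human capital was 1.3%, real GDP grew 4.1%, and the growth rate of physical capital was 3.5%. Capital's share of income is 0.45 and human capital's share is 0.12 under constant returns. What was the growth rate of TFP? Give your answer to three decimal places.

Labor's share = 1 − 0.45 − 0.12 = 0.43.
Physical capital: 0.45 × 3.5 = 1.575 pp.
Human capital: 0.12 × 1.3 = 0.156 pp.
Hours worked: 0.43 × 4.6 = 1.978 pp.
TFP growth = 4.1 − 3.709 = 0.391%.

0.391%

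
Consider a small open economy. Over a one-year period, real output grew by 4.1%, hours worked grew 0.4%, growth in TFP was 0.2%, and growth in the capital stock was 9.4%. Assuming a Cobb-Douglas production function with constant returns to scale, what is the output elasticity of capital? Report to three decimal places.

0.389

gY = gA + α·gK + (1−α)·gL, so gY − gA − gL = α(gK − gL).
4.1 − 0.2 − 0.4 = α × (9.4 − 0.4).
3.5 = 9 α, so α = 0.38889.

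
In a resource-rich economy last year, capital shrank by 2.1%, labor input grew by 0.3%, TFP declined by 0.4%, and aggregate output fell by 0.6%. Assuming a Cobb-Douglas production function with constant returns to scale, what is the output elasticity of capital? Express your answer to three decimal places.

gY = gA + α·gK + (1−α)·gL, so gY − gA − gL = α(gK − gL).
-0.6 + 0.4 − 0.3 = α × (-2.1 − 0.3).
-0.5 = -2.4 α, so α = 0.20833.

The output elasticity of capital is 0.208.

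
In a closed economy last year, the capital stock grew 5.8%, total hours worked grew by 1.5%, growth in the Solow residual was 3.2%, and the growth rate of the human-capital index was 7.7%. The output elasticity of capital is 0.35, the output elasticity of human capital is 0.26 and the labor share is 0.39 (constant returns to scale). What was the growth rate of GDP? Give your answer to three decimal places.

Labor's share = 1 − 0.35 − 0.26 = 0.39.
The capital stock: 0.35 × 5.8 = 2.03 pp.
The human-capital index: 0.26 × 7.7 = 2.002 pp.
Total hours worked: 0.39 × 1.5 = 0.585 pp.
Output growth = 3.2 + 4.617 = 7.817%.

7.817%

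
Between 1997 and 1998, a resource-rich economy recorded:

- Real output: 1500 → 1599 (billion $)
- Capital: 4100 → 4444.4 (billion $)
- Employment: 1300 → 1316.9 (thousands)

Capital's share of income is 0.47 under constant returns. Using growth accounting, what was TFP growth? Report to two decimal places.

Real output growth = (1599 − 1500) / 1500 = 6.6%.
Capital growth = (4444.4 − 4100) / 4100 = 8.4%.
Employment growth = (1316.9 − 1300) / 1300 = 1.3%.
Labor's share = 1 − 0.47 = 0.53.
Capital: 0.47 × 8.4 = 3.948 pp.
Employment: 0.53 × 1.3 = 0.689 pp.
TFP growth = 6.6 − 4.637 = 1.963%.

TFP grew 1.96%.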